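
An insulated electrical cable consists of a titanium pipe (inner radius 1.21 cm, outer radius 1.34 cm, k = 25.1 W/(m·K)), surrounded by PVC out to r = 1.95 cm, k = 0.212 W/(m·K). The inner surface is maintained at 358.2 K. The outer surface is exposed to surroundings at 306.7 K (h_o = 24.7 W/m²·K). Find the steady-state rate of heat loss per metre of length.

Q' = 84.1 W/m

Series thermal resistances, inner to outer:
  R'_titanium = ln(0.0134/0.0121)/(2πk) = 0.1020/(2π·25.1) = 6.471×10^-4 m·K/W
  R'_PVC = ln(0.0195/0.0134)/(2πk) = 0.3752/(2π·0.212) = 0.2816 m·K/W
  R'_conv,out = 1/(2πr h) = 1/(2π·0.0195·24.7) = 0.3304 m·K/W
ΣR = 6.471×10^-4 + 0.2816 + 0.3304 = 0.6126 m·K/W
Q' = ΔT/ΣR = (358.2 K − 306.7 K)/0.6126 = 84.1 W/m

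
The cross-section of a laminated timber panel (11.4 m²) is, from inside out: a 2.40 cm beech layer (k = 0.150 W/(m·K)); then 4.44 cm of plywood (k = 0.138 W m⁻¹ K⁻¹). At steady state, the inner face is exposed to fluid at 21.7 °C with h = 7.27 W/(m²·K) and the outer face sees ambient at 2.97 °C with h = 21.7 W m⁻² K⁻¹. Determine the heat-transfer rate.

Q = 321 W

Resistance network (inner→outer):
  R_conv,in = 1/(hA) = 1/(7.27·11.4) = 0.01207 K/W
  R_beech = L/(kA) = 0.0240/(0.150·11.4) = 0.01404 K/W
  R_plywood = L/(kA) = 0.0444/(0.138·11.4) = 0.02822 K/W
  R_conv,out = 1/(hA) = 1/(21.7·11.4) = 0.004042 K/W
ΣR = 0.01207 + 0.01404 + 0.02822 + 0.004042 = 0.05837 K/W
Q = ΔT/ΣR = (21.7 °C − 2.97 °C)/0.05837 = 321 W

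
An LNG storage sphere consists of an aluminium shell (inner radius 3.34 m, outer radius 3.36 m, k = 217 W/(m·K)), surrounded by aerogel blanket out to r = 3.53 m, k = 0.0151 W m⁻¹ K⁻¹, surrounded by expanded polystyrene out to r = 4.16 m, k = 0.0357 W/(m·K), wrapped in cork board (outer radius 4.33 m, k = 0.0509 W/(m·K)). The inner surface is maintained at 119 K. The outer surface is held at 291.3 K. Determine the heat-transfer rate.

Q = 927 W

Resistance network (inner→outer):
  R_aluminium = (1/3.34 − 1/3.36)/(4πk) = 0.001782/(4π·217) = 6.535×10^-7 K/W
  R_aerogel blanket = (1/3.36 − 1/3.53)/(4πk) = 0.01433/(4π·0.0151) = 0.07553 K/W
  R_expanded polystyrene = (1/3.53 − 1/4.16)/(4πk) = 0.04290/(4π·0.0357) = 0.09563 K/W
  R_cork board = (1/4.16 − 1/4.33)/(4πk) = 0.009438/(4π·0.0509) = 0.01476 K/W
ΣR = 6.535×10^-7 + 0.07553 + 0.09563 + 0.01476 = 0.1859 K/W
Q = ΔT/ΣR = (119 K − 291.3 K)/0.1859 = -927 W
(Negative Q ⇒ heat flows inward; heat gain = 927 W.)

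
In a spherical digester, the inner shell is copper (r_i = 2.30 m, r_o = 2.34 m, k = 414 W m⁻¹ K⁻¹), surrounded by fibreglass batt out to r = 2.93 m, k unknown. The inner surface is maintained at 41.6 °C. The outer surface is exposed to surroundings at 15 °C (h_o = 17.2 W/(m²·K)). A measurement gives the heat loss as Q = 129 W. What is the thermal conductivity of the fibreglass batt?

ΣR = ΔT/Q = |41.6 − 15|/129 = 0.2062 K/W
Known resistances:
  R_copper = (1/2.30 − 1/2.34)/(4πk) = 0.007432/(4π·414) = 1.429×10^-6 K/W
  R_conv,out = 1/(4πr²h) = 1/(4π·2.93²·17.2) = 5.389×10^-4 K/W
R_fibreglass batt = ΣR − ΣR_known = 0.2062 − 5.403×10^-4 = 0.2057 K/W
(1/r₁−1/r₂)/(4πk) = 0.2057 ⇒ k = 0.08605/(4π·0.2057) = 0.0333 W/m·K

k = 0.0333 W/m·K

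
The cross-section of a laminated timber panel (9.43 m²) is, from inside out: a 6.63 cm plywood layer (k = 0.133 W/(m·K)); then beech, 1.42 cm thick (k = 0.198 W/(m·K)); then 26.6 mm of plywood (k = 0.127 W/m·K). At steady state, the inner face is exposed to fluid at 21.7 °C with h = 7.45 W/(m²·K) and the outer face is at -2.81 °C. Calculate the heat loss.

Resistance network (inner→outer):
  R_conv,in = 1/(hA) = 1/(7.45·9.43) = 0.01423 K/W
  R_plywood = L/(kA) = 0.0663/(0.133·9.43) = 0.05286 K/W
  R_beech = L/(kA) = 0.0142/(0.198·9.43) = 0.007605 K/W
  R_plywood = L/(kA) = 0.0266/(0.127·9.43) = 0.02221 K/W
ΣR = 0.01423 + 0.05286 + 0.007605 + 0.02221 = 0.09690 K/W
Q = ΔT/ΣR = (21.7 °C − -2.81 °C)/0.09690 = 253 W

Q = 253 W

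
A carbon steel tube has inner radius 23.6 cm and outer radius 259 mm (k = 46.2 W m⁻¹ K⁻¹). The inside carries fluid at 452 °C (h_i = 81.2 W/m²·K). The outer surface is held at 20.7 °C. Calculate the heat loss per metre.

Q' = 50.0 kW/m

Series thermal resistances, inner to outer:
  R'_conv,in = 1/(2πr h) = 1/(2π·0.236·81.2) = 0.008305 m·K/W
  R'_carbon steel = ln(0.259/0.236)/(2πk) = 0.09300/(2π·46.2) = 3.204×10^-4 m·K/W
ΣR = 0.008305 + 3.204×10^-4 = 0.008625 m·K/W
Q' = ΔT/ΣR = (452 °C − 20.7 °C)/0.008625 = 50000 W/m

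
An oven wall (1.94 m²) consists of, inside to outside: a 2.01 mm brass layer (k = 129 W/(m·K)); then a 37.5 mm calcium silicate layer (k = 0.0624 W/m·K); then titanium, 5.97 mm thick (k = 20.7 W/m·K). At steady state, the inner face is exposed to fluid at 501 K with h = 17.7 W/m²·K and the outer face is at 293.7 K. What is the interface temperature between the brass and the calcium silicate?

Resistance network (inner→outer):
  R_conv,in = 1/(hA) = 1/(17.7·1.94) = 0.02912 K/W
  R_brass = L/(kA) = 0.00201/(129·1.94) = 8.032×10^-6 K/W
  R_calcium silicate = L/(kA) = 0.0375/(0.0624·1.94) = 0.3098 K/W
  R_titanium = L/(kA) = 0.00597/(20.7·1.94) = 1.487×10^-4 K/W
ΣR = 0.02912 + 8.032×10^-6 + 0.3098 + 1.487×10^-4 = 0.3391 K/W
Q = ΔT/ΣR = (501 K − 293.7 K)/0.3391 = 611.3 W
From the inner boundary to the brass/calcium silicate interface, ΣR_partial = 0.02913 K/W.
T_interface = T_in − Q·ΣR_partial = 501 K − (611.3)(0.02913) = 483 K

T = 483 K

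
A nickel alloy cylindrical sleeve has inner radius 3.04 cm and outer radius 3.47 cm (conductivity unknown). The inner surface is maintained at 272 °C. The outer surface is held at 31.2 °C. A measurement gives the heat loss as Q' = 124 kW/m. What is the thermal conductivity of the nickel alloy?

k = 10.8 W/m·K

ΣR = ΔT/Q' = |272 − 31.2|/1.24×10^5 = 0.001942 m·K/W
ln(r₂/r₁)/(2πk) = 0.001942 ⇒ k = 0.1323/(2π·0.001942) = 10.8 W/m·K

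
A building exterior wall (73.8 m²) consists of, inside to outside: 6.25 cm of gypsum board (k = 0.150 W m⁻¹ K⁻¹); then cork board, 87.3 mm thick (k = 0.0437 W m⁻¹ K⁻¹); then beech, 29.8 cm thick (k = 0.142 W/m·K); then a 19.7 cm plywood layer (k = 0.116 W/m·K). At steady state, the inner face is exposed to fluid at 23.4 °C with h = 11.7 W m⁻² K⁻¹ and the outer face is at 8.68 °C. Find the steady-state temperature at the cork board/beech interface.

Treat each layer as a resistance in series:
  R_conv,in = 1/(hA) = 1/(11.7·73.8) = 0.001158 K/W
  R_gypsum board = L/(kA) = 0.0625/(0.150·73.8) = 0.005646 K/W
  R_cork board = L/(kA) = 0.0873/(0.0437·73.8) = 0.02707 K/W
  R_beech = L/(kA) = 0.298/(0.142·73.8) = 0.02844 K/W
  R_plywood = L/(kA) = 0.197/(0.116·73.8) = 0.02301 K/W
ΣR = 0.001158 + 0.005646 + 0.02707 + 0.02844 + 0.02301 = 0.08532 K/W
Q = ΔT/ΣR = (23.4 °C − 8.68 °C)/0.08532 = 172.5 W
From the inner boundary to the cork board/beech interface, ΣR_partial = 0.03387 K/W.
T_interface = T_in − Q·ΣR_partial = 23.4 °C − (172.5)(0.03387) = 17.6 °C

T = 17.6 °C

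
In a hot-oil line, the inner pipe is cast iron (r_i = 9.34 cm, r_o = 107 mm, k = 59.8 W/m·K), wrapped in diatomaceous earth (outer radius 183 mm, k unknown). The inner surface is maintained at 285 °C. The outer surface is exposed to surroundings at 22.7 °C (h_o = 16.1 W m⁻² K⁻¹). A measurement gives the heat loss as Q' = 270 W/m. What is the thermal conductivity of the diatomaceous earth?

k = 0.0931 W/m·K

ΣR = ΔT/Q' = |285 − 22.7|/270 = 0.9715 m·K/W
Known resistances:
  R'_cast iron = ln(0.107/0.0934)/(2πk) = 0.1359/(2π·59.8) = 3.618×10^-4 m·K/W
  R'_conv,out = 1/(2πr h) = 1/(2π·0.183·16.1) = 0.05402 m·K/W
R_diatomaceous earth = ΣR − ΣR_known = 0.9715 − 0.05438 = 0.9171 m·K/W
ln(r₂/r₁)/(2πk) = 0.9171 ⇒ k = 0.5367/(2π·0.9171) = 0.0931 W/m·K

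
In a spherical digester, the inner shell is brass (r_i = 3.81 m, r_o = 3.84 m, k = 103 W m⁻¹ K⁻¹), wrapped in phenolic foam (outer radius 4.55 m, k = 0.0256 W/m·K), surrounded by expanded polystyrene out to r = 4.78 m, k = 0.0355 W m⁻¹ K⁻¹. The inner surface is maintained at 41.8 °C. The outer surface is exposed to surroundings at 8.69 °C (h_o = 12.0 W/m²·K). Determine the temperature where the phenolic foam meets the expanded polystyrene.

Series thermal resistances, inner to outer:
  R_brass = (1/3.81 − 1/3.84)/(4πk) = 0.002051/(4π·103) = 1.584×10^-6 K/W
  R_phenolic foam = (1/3.84 − 1/4.55)/(4πk) = 0.04064/(4π·0.0256) = 0.1263 K/W
  R_expanded polystyrene = (1/4.55 − 1/4.78)/(4πk) = 0.01058/(4π·0.0355) = 0.02371 K/W
  R_conv,out = 1/(4πr²h) = 1/(4π·4.78²·12.0) = 2.902×10^-4 K/W
ΣR = 1.584×10^-6 + 0.1263 + 0.02371 + 2.902×10^-4 = 0.1503 K/W
Q = ΔT/ΣR = (41.8 °C − 8.69 °C)/0.1503 = 220.3 W
From the inner boundary to the phenolic foam/expanded polystyrene interface, ΣR_partial = 0.1263 K/W.
T_interface = T_in − Q·ΣR_partial = 41.8 °C − (220.3)(0.1263) = 14.0 °C

T = 14.0 °C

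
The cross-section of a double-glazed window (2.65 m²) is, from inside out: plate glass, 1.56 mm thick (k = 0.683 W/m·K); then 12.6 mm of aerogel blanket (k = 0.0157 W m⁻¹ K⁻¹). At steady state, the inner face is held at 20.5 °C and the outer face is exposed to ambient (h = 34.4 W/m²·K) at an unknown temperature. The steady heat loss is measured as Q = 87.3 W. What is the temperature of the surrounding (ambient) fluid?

T_out = -6.97 °C

Sum the resistances:
  R_plate glass = L/(kA) = 0.00156/(0.683·2.65) = 8.619×10^-4 K/W
  R_aerogel blanket = L/(kA) = 0.0126/(0.0157·2.65) = 0.3028 K/W
  R_conv,out = 1/(hA) = 1/(34.4·2.65) = 0.01097 K/W
ΣR = 0.3147 K/W
ΔT = Q·ΣR = 87.3 × 0.3147 = 27.47 K
Heat flows outward, so T_out = T_in − ΔT = 20.5 − 27.47 = -6.97 °C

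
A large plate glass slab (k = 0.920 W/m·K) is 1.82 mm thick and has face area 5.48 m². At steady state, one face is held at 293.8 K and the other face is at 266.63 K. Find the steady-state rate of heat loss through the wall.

Q = kA·ΔT/L = 0.920 × 5.48 × |293.8 K − 266.63 K| / 0.00182 = 75300 W

Q = 75.3 kW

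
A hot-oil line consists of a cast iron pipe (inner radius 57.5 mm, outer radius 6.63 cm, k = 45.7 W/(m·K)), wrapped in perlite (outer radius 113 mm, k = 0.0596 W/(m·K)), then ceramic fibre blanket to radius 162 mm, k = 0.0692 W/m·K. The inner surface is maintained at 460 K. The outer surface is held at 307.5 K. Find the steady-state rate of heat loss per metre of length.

Series thermal resistances, inner to outer:
  R'_cast iron = ln(0.0663/0.0575)/(2πk) = 0.1424/(2π·45.7) = 4.959×10^-4 m·K/W
  R'_perlite = ln(0.113/0.0663)/(2πk) = 0.5332/(2π·0.0596) = 1.424 m·K/W
  R'_ceramic fibre blanket = ln(0.162/0.113)/(2πk) = 0.3602/(2π·0.0692) = 0.8285 m·K/W
ΣR = 4.959×10^-4 + 1.424 + 0.8285 = 2.253 m·K/W
Q' = ΔT/ΣR = (460 K − 307.5 K)/2.253 = 67.7 W/m

Q' = 67.7 W/m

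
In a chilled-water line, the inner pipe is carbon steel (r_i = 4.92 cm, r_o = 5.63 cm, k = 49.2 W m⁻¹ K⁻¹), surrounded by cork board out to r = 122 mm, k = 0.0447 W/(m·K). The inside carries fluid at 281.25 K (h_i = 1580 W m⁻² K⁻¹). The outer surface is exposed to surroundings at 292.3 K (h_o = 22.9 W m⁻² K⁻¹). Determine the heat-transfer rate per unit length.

Q' = 3.93 W/m

Series thermal resistances, inner to outer:
  R'_conv,in = 1/(2πr h) = 1/(2π·0.0492·1580) = 0.002047 m·K/W
  R'_carbon steel = ln(0.0563/0.0492)/(2πk) = 0.1348/(2π·49.2) = 4.361×10^-4 m·K/W
  R'_cork board = ln(0.122/0.0563)/(2πk) = 0.7733/(2π·0.0447) = 2.753 m·K/W
  R'_conv,out = 1/(2πr h) = 1/(2π·0.122·22.9) = 0.05697 m·K/W
ΣR = 0.002047 + 4.361×10^-4 + 2.753 + 0.05697 = 2.812 m·K/W
Q' = ΔT/ΣR = (281.25 K − 292.3 K)/2.812 = -3.93 W/m
(Negative Q' ⇒ heat flows inward; heat gain = 3.93 W/m.)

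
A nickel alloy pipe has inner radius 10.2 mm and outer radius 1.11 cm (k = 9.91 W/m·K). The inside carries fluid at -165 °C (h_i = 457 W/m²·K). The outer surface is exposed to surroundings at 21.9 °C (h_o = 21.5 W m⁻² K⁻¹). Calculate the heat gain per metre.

Q' = 266 W/m

Resistance network (inner→outer):
  R'_conv,in = 1/(2πr h) = 1/(2π·0.0102·457) = 0.03414 m·K/W
  R'_nickel alloy = ln(0.0111/0.0102)/(2πk) = 0.08456/(2π·9.91) = 0.001358 m·K/W
  R'_conv,out = 1/(2πr h) = 1/(2π·0.0111·21.5) = 0.6669 m·K/W
ΣR = 0.03414 + 0.001358 + 0.6669 = 0.7024 m·K/W
Q' = ΔT/ΣR = (-165 °C − 21.9 °C)/0.7024 = -266 W/m
(Negative Q' ⇒ heat flows inward; heat gain = 266 W/m.)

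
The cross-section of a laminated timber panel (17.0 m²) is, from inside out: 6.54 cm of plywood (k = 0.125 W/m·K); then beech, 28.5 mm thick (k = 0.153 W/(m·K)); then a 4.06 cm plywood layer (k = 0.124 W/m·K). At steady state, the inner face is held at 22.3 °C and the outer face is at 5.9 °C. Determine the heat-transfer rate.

Q = 269 W

Series thermal resistances, inner to outer:
  R_plywood = L/(kA) = 0.0654/(0.125·17.0) = 0.03078 K/W
  R_beech = L/(kA) = 0.0285/(0.153·17.0) = 0.01096 K/W
  R_plywood = L/(kA) = 0.0406/(0.124·17.0) = 0.01926 K/W
ΣR = 0.03078 + 0.01096 + 0.01926 = 0.06100 K/W
Q = ΔT/ΣR = (22.3 °C − 5.9 °C)/0.06100 = 269 W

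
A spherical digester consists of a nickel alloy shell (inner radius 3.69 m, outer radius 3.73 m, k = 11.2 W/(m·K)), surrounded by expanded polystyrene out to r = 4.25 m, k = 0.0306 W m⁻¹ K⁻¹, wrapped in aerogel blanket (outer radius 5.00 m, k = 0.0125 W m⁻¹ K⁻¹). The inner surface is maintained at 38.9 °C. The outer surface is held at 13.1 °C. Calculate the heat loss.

Q = 83.2 W

Series thermal resistances, inner to outer:
  R_nickel alloy = (1/3.69 − 1/3.73)/(4πk) = 0.002906/(4π·11.2) = 2.065×10^-5 K/W
  R_expanded polystyrene = (1/3.73 − 1/4.25)/(4πk) = 0.03280/(4π·0.0306) = 0.08530 K/W
  R_aerogel blanket = (1/4.25 − 1/5.00)/(4πk) = 0.03529/(4π·0.0125) = 0.2247 K/W
ΣR = 2.065×10^-5 + 0.08530 + 0.2247 = 0.3100 K/W
Q = ΔT/ΣR = (38.9 °C − 13.1 °C)/0.3100 = 83.2 W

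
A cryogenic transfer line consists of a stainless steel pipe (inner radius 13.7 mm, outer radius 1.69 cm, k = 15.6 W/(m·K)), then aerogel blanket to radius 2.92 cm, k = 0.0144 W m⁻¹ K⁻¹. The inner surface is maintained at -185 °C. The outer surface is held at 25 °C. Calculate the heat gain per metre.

Series thermal resistances, inner to outer:
  R'_stainless steel = ln(0.0169/0.0137)/(2πk) = 0.2099/(2π·15.6) = 0.002142 m·K/W
  R'_aerogel blanket = ln(0.0292/0.0169)/(2πk) = 0.5469/(2π·0.0144) = 6.044 m·K/W
ΣR = 0.002142 + 6.044 = 6.046 m·K/W
Q' = ΔT/ΣR = (-185 °C − 25 °C)/6.046 = -34.7 W/m
(Negative Q' ⇒ heat flows inward; heat gain = 34.7 W/m.)

Q' = 34.7 W/m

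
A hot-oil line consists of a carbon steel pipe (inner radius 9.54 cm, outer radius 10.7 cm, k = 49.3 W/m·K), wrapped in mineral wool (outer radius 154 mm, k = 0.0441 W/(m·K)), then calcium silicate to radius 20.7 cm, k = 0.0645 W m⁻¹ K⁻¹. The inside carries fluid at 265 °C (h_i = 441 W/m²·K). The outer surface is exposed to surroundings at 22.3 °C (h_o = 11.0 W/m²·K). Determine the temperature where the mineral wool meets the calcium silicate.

Treat each layer as a resistance in series:
  R'_conv,in = 1/(2πr h) = 1/(2π·0.0954·441) = 0.003783 m·K/W
  R'_carbon steel = ln(0.107/0.0954)/(2πk) = 0.1148/(2π·49.3) = 3.704×10^-4 m·K/W
  R'_mineral wool = ln(0.154/0.107)/(2πk) = 0.3641/(2π·0.0441) = 1.314 m·K/W
  R'_calcium silicate = ln(0.207/0.154)/(2πk) = 0.2958/(2π·0.0645) = 0.7298 m·K/W
  R'_conv,out = 1/(2πr h) = 1/(2π·0.207·11.0) = 0.06990 m·K/W
ΣR = 0.003783 + 3.704×10^-4 + 1.314 + 0.7298 + 0.06990 = 2.118 m·K/W
Q' = ΔT/ΣR = (265 °C − 22.3 °C)/2.118 = 114.6 W/m
From the inner boundary to the mineral wool/calcium silicate interface, ΣR_partial = 1.318 m·K/W.
T_interface = T_in − Q'·ΣR_partial = 265 °C − (114.6)(1.318) = 114 °C

T = 114 °C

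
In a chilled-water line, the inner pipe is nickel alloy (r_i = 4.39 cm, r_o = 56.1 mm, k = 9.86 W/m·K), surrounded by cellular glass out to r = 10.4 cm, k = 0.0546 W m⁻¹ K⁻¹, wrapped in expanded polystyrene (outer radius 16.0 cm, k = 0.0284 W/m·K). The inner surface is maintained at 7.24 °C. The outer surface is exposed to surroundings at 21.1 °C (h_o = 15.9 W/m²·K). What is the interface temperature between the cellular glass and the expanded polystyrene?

Treat each layer as a resistance in series:
  R'_nickel alloy = ln(0.0561/0.0439)/(2πk) = 0.2452/(2π·9.86) = 0.003958 m·K/W
  R'_cellular glass = ln(0.104/0.0561)/(2πk) = 0.6173/(2π·0.0546) = 1.799 m·K/W
  R'_expanded polystyrene = ln(0.160/0.104)/(2πk) = 0.4308/(2π·0.0284) = 2.414 m·K/W
  R'_conv,out = 1/(2πr h) = 1/(2π·0.160·15.9) = 0.06256 m·K/W
ΣR = 0.003958 + 1.799 + 2.414 + 0.06256 = 4.280 m·K/W
Q' = ΔT/ΣR = (7.24 °C − 21.1 °C)/4.280 = -3.238 W/m
From the inner boundary to the cellular glass/expanded polystyrene interface, ΣR_partial = 1.803 m·K/W.
T_interface = T_in − Q'·ΣR_partial = 7.24 °C − (-3.238)(1.803) = 13.1 °C

T = 13.1 °C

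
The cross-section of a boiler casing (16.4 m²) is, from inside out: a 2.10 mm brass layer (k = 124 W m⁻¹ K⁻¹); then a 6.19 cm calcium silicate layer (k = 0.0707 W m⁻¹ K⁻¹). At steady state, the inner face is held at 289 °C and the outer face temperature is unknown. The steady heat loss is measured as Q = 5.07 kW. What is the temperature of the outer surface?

Sum the resistances:
  R_brass = L/(kA) = 0.00210/(124·16.4) = 1.033×10^-6 K/W
  R_calcium silicate = L/(kA) = 0.0619/(0.0707·16.4) = 0.05339 K/W
ΣR = 0.05339 K/W
ΔT = Q·ΣR = 5070 × 0.05339 = 270.7 K
Heat flows outward, so T_out = T_in − ΔT = 289 − 270.7 = 18.3 °C

T_out = 18.3 °C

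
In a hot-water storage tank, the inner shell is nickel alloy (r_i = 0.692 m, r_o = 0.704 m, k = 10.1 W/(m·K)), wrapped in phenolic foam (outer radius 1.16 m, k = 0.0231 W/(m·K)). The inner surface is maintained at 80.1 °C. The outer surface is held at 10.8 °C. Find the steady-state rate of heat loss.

Treat each layer as a resistance in series:
  R_nickel alloy = (1/0.692 − 1/0.704)/(4πk) = 0.02463/(4π·10.1) = 1.941×10^-4 K/W
  R_phenolic foam = (1/0.704 − 1/1.16)/(4πk) = 0.5584/(4π·0.0231) = 1.924 K/W
ΣR = 1.941×10^-4 + 1.924 = 1.924 K/W
Q = ΔT/ΣR = (80.1 °C − 10.8 °C)/1.924 = 36.0 W

Q = 36.0 W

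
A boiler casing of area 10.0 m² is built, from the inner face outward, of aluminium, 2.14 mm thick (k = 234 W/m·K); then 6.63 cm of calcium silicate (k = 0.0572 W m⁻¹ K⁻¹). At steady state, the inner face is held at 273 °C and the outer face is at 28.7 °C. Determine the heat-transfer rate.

Q = 2110 W

Treat each layer as a resistance in series:
  R_aluminium = L/(kA) = 0.00214/(234·10.0) = 9.145×10^-7 K/W
  R_calcium silicate = L/(kA) = 0.0663/(0.0572·10.0) = 0.1159 K/W
ΣR = 9.145×10^-7 + 0.1159 = 0.1159 K/W
Q = ΔT/ΣR = (273 °C − 28.7 °C)/0.1159 = 2110 W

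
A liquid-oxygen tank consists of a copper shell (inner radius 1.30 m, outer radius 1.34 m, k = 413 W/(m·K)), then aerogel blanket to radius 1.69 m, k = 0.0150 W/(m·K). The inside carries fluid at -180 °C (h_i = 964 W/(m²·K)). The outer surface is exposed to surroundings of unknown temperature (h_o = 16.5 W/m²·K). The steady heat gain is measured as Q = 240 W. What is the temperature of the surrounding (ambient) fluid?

T_out = 17.2 °C

Sum the resistances:
  R_conv,in = 1/(4πr²h) = 1/(4π·1.30²·964) = 4.885×10^-5 K/W
  R_copper = (1/1.30 − 1/1.34)/(4πk) = 0.02296/(4π·413) = 4.424×10^-6 K/W
  R_aerogel blanket = (1/1.34 − 1/1.69)/(4πk) = 0.1546/(4π·0.0150) = 0.8199 K/W
  R_conv,out = 1/(4πr²h) = 1/(4π·1.69²·16.5) = 0.001689 K/W
ΣR = 0.8217 K/W
ΔT = Q·ΣR = 240 × 0.8217 = 197.2 K
Heat flows inward, so T_out = T_in + ΔT = -180 + 197.2 = 17.2 °C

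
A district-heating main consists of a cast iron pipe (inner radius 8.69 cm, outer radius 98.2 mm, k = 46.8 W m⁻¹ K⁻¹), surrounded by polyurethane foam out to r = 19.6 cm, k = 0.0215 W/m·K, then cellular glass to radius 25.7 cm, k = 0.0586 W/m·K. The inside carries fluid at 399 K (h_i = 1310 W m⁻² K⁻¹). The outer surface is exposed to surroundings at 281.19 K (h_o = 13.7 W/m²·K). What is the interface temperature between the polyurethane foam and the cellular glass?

T = 296.8 K

Treat each layer as a resistance in series:
  R'_conv,in = 1/(2πr h) = 1/(2π·0.0869·1310) = 0.001398 m·K/W
  R'_cast iron = ln(0.0982/0.0869)/(2πk) = 0.1222/(2π·46.8) = 4.157×10^-4 m·K/W
  R'_polyurethane foam = ln(0.196/0.0982)/(2πk) = 0.6911/(2π·0.0215) = 5.116 m·K/W
  R'_cellular glass = ln(0.257/0.196)/(2πk) = 0.2710/(2π·0.0586) = 0.7359 m·K/W
  R'_conv,out = 1/(2πr h) = 1/(2π·0.257·13.7) = 0.04520 m·K/W
ΣR = 0.001398 + 4.157×10^-4 + 5.116 + 0.7359 + 0.04520 = 5.899 m·K/W
Q' = ΔT/ΣR = (399 K − 281.19 K)/5.899 = 19.97 W/m
From the inner boundary to the polyurethane foam/cellular glass interface, ΣR_partial = 5.118 m·K/W.
T_interface = T_in − Q'·ΣR_partial = 399 K − (19.97)(5.118) = 296.8 K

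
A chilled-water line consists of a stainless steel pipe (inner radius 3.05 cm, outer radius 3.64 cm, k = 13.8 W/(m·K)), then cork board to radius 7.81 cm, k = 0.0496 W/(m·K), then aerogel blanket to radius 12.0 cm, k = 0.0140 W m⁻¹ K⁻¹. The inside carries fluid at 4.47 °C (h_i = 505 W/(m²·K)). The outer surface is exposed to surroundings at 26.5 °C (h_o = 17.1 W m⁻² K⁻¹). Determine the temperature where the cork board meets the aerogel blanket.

T = 11.8 °C

Series thermal resistances, inner to outer:
  R'_conv,in = 1/(2πr h) = 1/(2π·0.0305·505) = 0.01033 m·K/W
  R'_stainless steel = ln(0.0364/0.0305)/(2πk) = 0.1768/(2π·13.8) = 0.002040 m·K/W
  R'_cork board = ln(0.0781/0.0364)/(2πk) = 0.7634/(2π·0.0496) = 2.450 m·K/W
  R'_aerogel blanket = ln(0.120/0.0781)/(2πk) = 0.4295/(2π·0.0140) = 4.883 m·K/W
  R'_conv,out = 1/(2πr h) = 1/(2π·0.120·17.1) = 0.07756 m·K/W
ΣR = 0.01033 + 0.002040 + 2.450 + 4.883 + 0.07756 = 7.423 m·K/W
Q' = ΔT/ΣR = (4.47 °C − 26.5 °C)/7.423 = -2.968 W/m
From the inner boundary to the cork board/aerogel blanket interface, ΣR_partial = 2.462 m·K/W.
T_interface = T_in − Q'·ΣR_partial = 4.47 °C − (-2.968)(2.462) = 11.8 °C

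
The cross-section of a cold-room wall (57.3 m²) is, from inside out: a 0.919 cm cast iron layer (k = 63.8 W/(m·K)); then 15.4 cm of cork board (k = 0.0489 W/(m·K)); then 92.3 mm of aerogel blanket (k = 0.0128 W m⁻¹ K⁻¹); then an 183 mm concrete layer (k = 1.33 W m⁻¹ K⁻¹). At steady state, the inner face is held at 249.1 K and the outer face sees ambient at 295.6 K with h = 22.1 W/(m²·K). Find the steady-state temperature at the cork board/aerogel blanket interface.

T = 263.0 K

Resistance network (inner→outer):
  R_cast iron = L/(kA) = 0.00919/(63.8·57.3) = 2.514×10^-6 K/W
  R_cork board = L/(kA) = 0.154/(0.0489·57.3) = 0.05496 K/W
  R_aerogel blanket = L/(kA) = 0.0923/(0.0128·57.3) = 0.1258 K/W
  R_concrete = L/(kA) = 0.183/(1.33·57.3) = 0.002401 K/W
  R_conv,out = 1/(hA) = 1/(22.1·57.3) = 7.897×10^-4 K/W
ΣR = 2.514×10^-6 + 0.05496 + 0.1258 + 0.002401 + 7.897×10^-4 = 0.1840 K/W
Q = ΔT/ΣR = (249.1 K − 295.6 K)/0.1840 = -252.7 W
From the inner boundary to the cork board/aerogel blanket interface, ΣR_partial = 0.05496 K/W.
T_interface = T_in − Q·ΣR_partial = 249.1 K − (-252.7)(0.05496) = 263.0 K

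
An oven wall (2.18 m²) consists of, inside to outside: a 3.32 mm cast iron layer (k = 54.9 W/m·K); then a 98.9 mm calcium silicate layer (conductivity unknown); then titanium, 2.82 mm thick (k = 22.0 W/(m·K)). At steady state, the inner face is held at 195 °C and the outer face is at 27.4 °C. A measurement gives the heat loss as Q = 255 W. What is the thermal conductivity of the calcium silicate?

ΣR = ΔT/Q = |195 − 27.4|/255 = 0.6573 K/W
Known resistances:
  R_cast iron = L/(kA) = 0.00332/(54.9·2.18) = 2.774×10^-5 K/W
  R_titanium = L/(kA) = 0.00282/(22.0·2.18) = 5.880×10^-5 K/W
R_calcium silicate = ΣR − ΣR_known = 0.6573 − 8.654×10^-5 = 0.6572 K/W
L/(kA) = 0.6572 ⇒ k = 0.0989/(0.6572·2.18) = 0.0690 W/m·K

k = 0.0690 W/m·K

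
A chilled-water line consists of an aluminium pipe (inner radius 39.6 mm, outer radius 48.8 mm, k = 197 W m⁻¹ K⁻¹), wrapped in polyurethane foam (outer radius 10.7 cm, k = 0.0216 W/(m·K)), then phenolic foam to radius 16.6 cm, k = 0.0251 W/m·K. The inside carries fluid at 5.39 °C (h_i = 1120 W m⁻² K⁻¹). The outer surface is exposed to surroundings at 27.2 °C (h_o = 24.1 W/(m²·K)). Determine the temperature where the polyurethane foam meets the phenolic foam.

T = 20.0 °C

Treat each layer as a resistance in series:
  R'_conv,in = 1/(2πr h) = 1/(2π·0.0396·1120) = 0.003588 m·K/W
  R'_aluminium = ln(0.0488/0.0396)/(2πk) = 0.2089/(2π·197) = 1.688×10^-4 m·K/W
  R'_polyurethane foam = ln(0.107/0.0488)/(2πk) = 0.7851/(2π·0.0216) = 5.785 m·K/W
  R'_phenolic foam = ln(0.166/0.107)/(2πk) = 0.4392/(2π·0.0251) = 2.785 m·K/W
  R'_conv,out = 1/(2πr h) = 1/(2π·0.166·24.1) = 0.03978 m·K/W
ΣR = 0.003588 + 1.688×10^-4 + 5.785 + 2.785 + 0.03978 = 8.614 m·K/W
Q' = ΔT/ΣR = (5.39 °C − 27.2 °C)/8.614 = -2.532 W/m
From the inner boundary to the polyurethane foam/phenolic foam interface, ΣR_partial = 5.789 m·K/W.
T_interface = T_in − Q'·ΣR_partial = 5.39 °C − (-2.532)(5.789) = 20.0 °C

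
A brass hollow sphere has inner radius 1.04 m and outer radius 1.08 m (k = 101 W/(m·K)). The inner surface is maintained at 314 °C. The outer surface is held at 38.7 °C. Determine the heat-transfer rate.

Q = 9.81×10^6 W

Q = 4πk·ΔT/(1/r₁ − 1/r₂) = 4π × 101 × 275.3 / (1/1.04 − 1/1.08) = 9.81×10^6 W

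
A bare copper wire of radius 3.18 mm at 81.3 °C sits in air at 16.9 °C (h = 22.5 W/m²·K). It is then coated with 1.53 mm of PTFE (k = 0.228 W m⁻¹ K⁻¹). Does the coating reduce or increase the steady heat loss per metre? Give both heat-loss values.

Critical radius for a cylinder: r_cr = k/h = 0.0101 m = 1.01 cm.
Outer radius after coating: r₂ = 0.00318 + 0.00153 = 0.00471 m.
Since r₁ < r_cr and r₂ ≤ r_cr, the coating moves toward the maximum at r_cr — heat loss rises.
Bare: R = 1/(2πr₁h) = 2.224 m·K/W; Q = 64.4/2.224 = 29.0 W/m.
Coated: R = R_cond + R_conv = 1.776 m·K/W; Q = 64.4/1.776 = 36.3 W/m.

increases: 29.0 → 36.3 W/m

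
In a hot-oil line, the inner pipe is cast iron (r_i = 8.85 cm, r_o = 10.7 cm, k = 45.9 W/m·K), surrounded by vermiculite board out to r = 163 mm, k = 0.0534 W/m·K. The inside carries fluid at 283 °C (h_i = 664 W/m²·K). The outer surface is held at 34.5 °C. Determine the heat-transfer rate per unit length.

Treat each layer as a resistance in series:
  R'_conv,in = 1/(2πr h) = 1/(2π·0.0885·664) = 0.002708 m·K/W
  R'_cast iron = ln(0.107/0.0885)/(2πk) = 0.1898/(2π·45.9) = 6.582×10^-4 m·K/W
  R'_vermiculite board = ln(0.163/0.107)/(2πk) = 0.4209/(2π·0.0534) = 1.255 m·K/W
ΣR = 0.002708 + 6.582×10^-4 + 1.255 = 1.258 m·K/W
Q' = ΔT/ΣR = (283 °C − 34.5 °C)/1.258 = 198 W/m

Q' = 198 W/m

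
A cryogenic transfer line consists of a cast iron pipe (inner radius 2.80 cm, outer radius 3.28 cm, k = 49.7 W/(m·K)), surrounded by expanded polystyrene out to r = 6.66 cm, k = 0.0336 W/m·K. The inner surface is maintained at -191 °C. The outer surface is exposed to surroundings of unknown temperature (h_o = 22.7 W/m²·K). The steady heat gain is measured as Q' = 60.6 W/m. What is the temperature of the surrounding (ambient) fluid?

T_out = 18.7 °C

Series resistances:
  R'_cast iron = ln(0.0328/0.0280)/(2πk) = 0.1582/(2π·49.7) = 5.067×10^-4 m·K/W
  R'_expanded polystyrene = ln(0.0666/0.0328)/(2πk) = 0.7083/(2π·0.0336) = 3.355 m·K/W
  R'_conv,out = 1/(2πr h) = 1/(2π·0.0666·22.7) = 0.1053 m·K/W
ΣR = 3.461 m·K/W
ΔT = Q'·ΣR = 60.6 × 3.461 = 209.7 K
Heat flows inward, so T_out = T_in + ΔT = -191 + 209.7 = 18.7 °C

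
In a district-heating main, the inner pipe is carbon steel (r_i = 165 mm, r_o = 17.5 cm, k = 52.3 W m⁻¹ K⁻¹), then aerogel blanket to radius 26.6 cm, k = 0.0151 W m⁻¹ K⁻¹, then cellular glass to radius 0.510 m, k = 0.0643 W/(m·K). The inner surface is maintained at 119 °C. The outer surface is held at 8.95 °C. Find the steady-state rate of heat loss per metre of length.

Treat each layer as a resistance in series:
  R'_carbon steel = ln(0.175/0.165)/(2πk) = 0.05884/(2π·52.3) = 1.791×10^-4 m·K/W
  R'_aerogel blanket = ln(0.266/0.175)/(2πk) = 0.4187/(2π·0.0151) = 4.413 m·K/W
  R'_cellular glass = ln(0.510/0.266)/(2πk) = 0.6509/(2π·0.0643) = 1.611 m·K/W
ΣR = 1.791×10^-4 + 4.413 + 1.611 = 6.024 m·K/W
Q' = ΔT/ΣR = (119 °C − 8.95 °C)/6.024 = 18.3 W/m

Q' = 18.3 W/m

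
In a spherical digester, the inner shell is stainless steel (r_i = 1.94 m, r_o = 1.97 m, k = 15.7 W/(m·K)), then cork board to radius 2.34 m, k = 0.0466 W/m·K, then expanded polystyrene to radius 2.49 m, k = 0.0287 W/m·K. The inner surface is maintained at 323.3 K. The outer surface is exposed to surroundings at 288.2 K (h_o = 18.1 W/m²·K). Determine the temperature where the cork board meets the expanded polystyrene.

T = 300.3 K

Resistance network (inner→outer):
  R_stainless steel = (1/1.94 − 1/1.97)/(4πk) = 0.007850/(4π·15.7) = 3.979×10^-5 K/W
  R_cork board = (1/1.97 − 1/2.34)/(4πk) = 0.08026/(4π·0.0466) = 0.1371 K/W
  R_expanded polystyrene = (1/2.34 − 1/2.49)/(4πk) = 0.02574/(4π·0.0287) = 0.07138 K/W
  R_conv,out = 1/(4πr²h) = 1/(4π·2.49²·18.1) = 7.091×10^-4 K/W
ΣR = 3.979×10^-5 + 0.1371 + 0.07138 + 7.091×10^-4 = 0.2092 K/W
Q = ΔT/ΣR = (323.3 K − 288.2 K)/0.2092 = 167.8 W
From the inner boundary to the cork board/expanded polystyrene interface, ΣR_partial = 0.1371 K/W.
T_interface = T_in − Q·ΣR_partial = 323.3 K − (167.8)(0.1371) = 300.3 K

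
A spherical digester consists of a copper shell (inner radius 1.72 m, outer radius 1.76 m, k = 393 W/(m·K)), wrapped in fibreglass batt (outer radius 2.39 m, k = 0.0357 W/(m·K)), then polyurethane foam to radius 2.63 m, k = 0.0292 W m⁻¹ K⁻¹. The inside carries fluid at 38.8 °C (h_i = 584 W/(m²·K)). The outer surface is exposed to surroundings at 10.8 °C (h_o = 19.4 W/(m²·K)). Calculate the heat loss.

Q = 63.8 W

Treat each layer as a resistance in series:
  R_conv,in = 1/(4πr²h) = 1/(4π·1.72²·584) = 4.606×10^-5 K/W
  R_copper = (1/1.72 − 1/1.76)/(4πk) = 0.01321/(4π·393) = 2.676×10^-6 K/W
  R_fibreglass batt = (1/1.76 − 1/2.39)/(4πk) = 0.1498/(4π·0.0357) = 0.3339 K/W
  R_polyurethane foam = (1/2.39 − 1/2.63)/(4πk) = 0.03818/(4π·0.0292) = 0.1041 K/W
  R_conv,out = 1/(4πr²h) = 1/(4π·2.63²·19.4) = 5.930×10^-4 K/W
ΣR = 4.606×10^-5 + 2.676×10^-6 + 0.3339 + 0.1041 + 5.930×10^-4 = 0.4386 K/W
Q = ΔT/ΣR = (38.8 °C − 10.8 °C)/0.4386 = 63.8 W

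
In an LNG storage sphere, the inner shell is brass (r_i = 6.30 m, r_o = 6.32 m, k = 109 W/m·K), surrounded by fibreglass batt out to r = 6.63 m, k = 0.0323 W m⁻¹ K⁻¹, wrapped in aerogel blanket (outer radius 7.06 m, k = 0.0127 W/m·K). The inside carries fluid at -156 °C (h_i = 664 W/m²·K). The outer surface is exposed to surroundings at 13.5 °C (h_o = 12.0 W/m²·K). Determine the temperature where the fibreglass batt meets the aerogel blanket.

T = -115 °C

Series thermal resistances, inner to outer:
  R_conv,in = 1/(4πr²h) = 1/(4π·6.30²·664) = 3.020×10^-6 K/W
  R_brass = (1/6.30 − 1/6.32)/(4πk) = 5.023×10^-4/(4π·109) = 3.667×10^-7 K/W
  R_fibreglass batt = (1/6.32 − 1/6.63)/(4πk) = 0.007398/(4π·0.0323) = 0.01823 K/W
  R_aerogel blanket = (1/6.63 − 1/7.06)/(4πk) = 0.009187/(4π·0.0127) = 0.05756 K/W
  R_conv,out = 1/(4πr²h) = 1/(4π·7.06²·12.0) = 1.330×10^-4 K/W
ΣR = 3.020×10^-6 + 3.667×10^-7 + 0.01823 + 0.05756 + 1.330×10^-4 = 0.07593 K/W
Q = ΔT/ΣR = (-156 °C − 13.5 °C)/0.07593 = -2232 W
From the inner boundary to the fibreglass batt/aerogel blanket interface, ΣR_partial = 0.01823 K/W.
T_interface = T_in − Q·ΣR_partial = -156 °C − (-2232)(0.01823) = -115 °C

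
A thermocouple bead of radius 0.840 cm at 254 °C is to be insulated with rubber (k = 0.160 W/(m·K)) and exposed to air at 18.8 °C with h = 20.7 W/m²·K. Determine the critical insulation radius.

r_cr = 1.55 cm

For a sphere, r_cr = 2k_ins/h = 2·0.160/20.7 = 0.0155 m = 1.55 cm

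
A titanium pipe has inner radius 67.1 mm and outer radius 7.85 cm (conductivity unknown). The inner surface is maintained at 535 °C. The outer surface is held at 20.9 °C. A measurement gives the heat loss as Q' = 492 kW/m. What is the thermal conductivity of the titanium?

ΣR = ΔT/Q' = |535 − 20.9|/4.92×10^5 = 0.001045 m·K/W
ln(r₂/r₁)/(2πk) = 0.001045 ⇒ k = 0.1569/(2π·0.001045) = 23.9 W/m·K

k = 23.9 W/m·K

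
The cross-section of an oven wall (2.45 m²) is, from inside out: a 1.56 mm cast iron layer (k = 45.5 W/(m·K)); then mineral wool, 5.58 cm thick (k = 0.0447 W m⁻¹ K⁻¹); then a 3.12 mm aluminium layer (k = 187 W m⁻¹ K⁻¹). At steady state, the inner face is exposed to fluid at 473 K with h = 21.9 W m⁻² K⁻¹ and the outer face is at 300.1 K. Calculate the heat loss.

Q = 327 W

Treat each layer as a resistance in series:
  R_conv,in = 1/(hA) = 1/(21.9·2.45) = 0.01864 K/W
  R_cast iron = L/(kA) = 0.00156/(45.5·2.45) = 1.399×10^-5 K/W
  R_mineral wool = L/(kA) = 0.0558/(0.0447·2.45) = 0.5095 K/W
  R_aluminium = L/(kA) = 0.00312/(187·2.45) = 6.810×10^-6 K/W
ΣR = 0.01864 + 1.399×10^-5 + 0.5095 + 6.810×10^-6 = 0.5282 K/W
Q = ΔT/ΣR = (473 K − 300.1 K)/0.5282 = 327 W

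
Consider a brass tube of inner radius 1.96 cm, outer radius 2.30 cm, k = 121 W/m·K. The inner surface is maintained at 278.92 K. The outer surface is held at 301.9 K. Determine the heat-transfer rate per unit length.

Q' = 2πk·ΔT/ln(r₂/r₁) = 2π × 121 × 22.98 / ln(0.0230/0.0196) = 1.09×10^5 W/m

Q' = 109 kW/m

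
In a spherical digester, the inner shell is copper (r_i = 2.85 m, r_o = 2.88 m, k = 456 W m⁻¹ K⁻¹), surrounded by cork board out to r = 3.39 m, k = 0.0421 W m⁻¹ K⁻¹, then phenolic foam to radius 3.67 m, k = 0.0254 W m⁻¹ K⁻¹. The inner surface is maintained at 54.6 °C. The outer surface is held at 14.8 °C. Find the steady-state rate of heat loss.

Q = 235 W

Series thermal resistances, inner to outer:
  R_copper = (1/2.85 − 1/2.88)/(4πk) = 0.003655/(4π·456) = 6.378×10^-7 K/W
  R_cork board = (1/2.88 − 1/3.39)/(4πk) = 0.05224/(4π·0.0421) = 0.09874 K/W
  R_phenolic foam = (1/3.39 − 1/3.67)/(4πk) = 0.02251/(4π·0.0254) = 0.07051 K/W
ΣR = 6.378×10^-7 + 0.09874 + 0.07051 = 0.1693 K/W
Q = ΔT/ΣR = (54.6 °C − 14.8 °C)/0.1693 = 235 W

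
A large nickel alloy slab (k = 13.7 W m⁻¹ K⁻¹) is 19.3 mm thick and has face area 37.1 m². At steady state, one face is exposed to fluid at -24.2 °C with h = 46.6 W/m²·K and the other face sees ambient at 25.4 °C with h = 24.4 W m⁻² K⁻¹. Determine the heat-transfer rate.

Q = 28.8 kW

Series thermal resistances, inner to outer:
  R_conv,in = 1/(hA) = 1/(46.6·37.1) = 5.784×10^-4 K/W
  R_nickel alloy = L/(kA) = 0.0193/(13.7·37.1) = 3.797×10^-5 K/W
  R_conv,out = 1/(hA) = 1/(24.4·37.1) = 0.001105 K/W
ΣR = 5.784×10^-4 + 3.797×10^-5 + 0.001105 = 0.001721 K/W
Q = ΔT/ΣR = (-24.2 °C − 25.4 °C)/0.001721 = -28800 W
(Negative Q ⇒ heat flows inward; heat gain = 28800 W.)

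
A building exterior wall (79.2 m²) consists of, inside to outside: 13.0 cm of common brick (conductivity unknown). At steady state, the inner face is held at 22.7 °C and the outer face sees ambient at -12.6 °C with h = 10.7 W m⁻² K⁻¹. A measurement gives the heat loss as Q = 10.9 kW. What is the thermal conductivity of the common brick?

k = 0.797 W/m·K

ΣR = ΔT/Q = |22.7 − -12.6|/10900 = 0.003239 K/W
Known resistances:
  R_conv,out = 1/(hA) = 1/(10.7·79.2) = 0.001180 K/W
R_common brick = ΣR − ΣR_known = 0.003239 − 0.001180 = 0.002059 K/W
L/(kA) = 0.002059 ⇒ k = 0.130/(0.002059·79.2) = 0.797 W/m·K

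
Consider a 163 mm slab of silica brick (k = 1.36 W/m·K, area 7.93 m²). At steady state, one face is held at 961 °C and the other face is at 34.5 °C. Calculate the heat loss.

Q = kA·ΔT/L = 1.36 × 7.93 × |961 °C − 34.5 °C| / 0.163 = 61300 W

Q = 61.3 kW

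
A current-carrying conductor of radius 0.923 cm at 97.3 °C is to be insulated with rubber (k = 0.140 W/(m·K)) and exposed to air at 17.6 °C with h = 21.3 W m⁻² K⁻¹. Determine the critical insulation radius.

For a cylinder, r_cr = k_ins/h = 0.140/21.3 = 0.00657 m = 0.657 cm

r_cr = 0.657 cm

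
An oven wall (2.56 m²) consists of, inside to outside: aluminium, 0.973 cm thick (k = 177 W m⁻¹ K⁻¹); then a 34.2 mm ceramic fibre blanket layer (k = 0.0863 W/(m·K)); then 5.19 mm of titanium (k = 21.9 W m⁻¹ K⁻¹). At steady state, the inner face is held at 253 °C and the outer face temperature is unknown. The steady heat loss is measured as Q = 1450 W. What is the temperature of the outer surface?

T_out = 28.4 °C

Series resistances:
  R_aluminium = L/(kA) = 0.00973/(177·2.56) = 2.147×10^-5 K/W
  R_ceramic fibre blanket = L/(kA) = 0.0342/(0.0863·2.56) = 0.1548 K/W
  R_titanium = L/(kA) = 0.00519/(21.9·2.56) = 9.257×10^-5 K/W
ΣR = 0.1549 K/W
ΔT = Q·ΣR = 1450 × 0.1549 = 224.6 K
Heat flows outward, so T_out = T_in − ΔT = 253 − 224.6 = 28.4 °C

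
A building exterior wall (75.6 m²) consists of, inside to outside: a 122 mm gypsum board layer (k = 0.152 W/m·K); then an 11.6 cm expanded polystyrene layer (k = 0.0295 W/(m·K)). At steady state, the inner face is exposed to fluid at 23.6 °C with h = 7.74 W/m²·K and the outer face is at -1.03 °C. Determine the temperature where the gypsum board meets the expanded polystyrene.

Treat each layer as a resistance in series:
  R_conv,in = 1/(hA) = 1/(7.74·75.6) = 0.001709 K/W
  R_gypsum board = L/(kA) = 0.122/(0.152·75.6) = 0.01062 K/W
  R_expanded polystyrene = L/(kA) = 0.116/(0.0295·75.6) = 0.05201 K/W
ΣR = 0.001709 + 0.01062 + 0.05201 = 0.06434 K/W
Q = ΔT/ΣR = (23.6 °C − -1.03 °C)/0.06434 = 382.8 W
From the inner boundary to the gypsum board/expanded polystyrene interface, ΣR_partial = 0.01233 K/W.
T_interface = T_in − Q·ΣR_partial = 23.6 °C − (382.8)(0.01233) = 18.9 °C

T = 18.9 °C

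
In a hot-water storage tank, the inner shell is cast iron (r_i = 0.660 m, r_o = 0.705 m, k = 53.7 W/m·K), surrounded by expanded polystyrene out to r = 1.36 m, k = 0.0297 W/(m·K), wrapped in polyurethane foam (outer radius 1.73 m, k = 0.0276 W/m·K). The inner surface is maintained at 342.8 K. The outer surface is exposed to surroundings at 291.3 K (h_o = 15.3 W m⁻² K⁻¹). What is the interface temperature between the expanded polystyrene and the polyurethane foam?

T = 301.6 K

Resistance network (inner→outer):
  R_cast iron = (1/0.660 − 1/0.705)/(4πk) = 0.09671/(4π·53.7) = 1.433×10^-4 K/W
  R_expanded polystyrene = (1/0.705 − 1/1.36)/(4πk) = 0.6831/(4π·0.0297) = 1.830 K/W
  R_polyurethane foam = (1/1.36 − 1/1.73)/(4πk) = 0.1573/(4π·0.0276) = 0.4534 K/W
  R_conv,out = 1/(4πr²h) = 1/(4π·1.73²·15.3) = 0.001738 K/W
ΣR = 1.433×10^-4 + 1.830 + 0.4534 + 0.001738 = 2.285 K/W
Q = ΔT/ΣR = (342.8 K − 291.3 K)/2.285 = 22.54 W
From the inner boundary to the expanded polystyrene/polyurethane foam interface, ΣR_partial = 1.830 K/W.
T_interface = T_in − Q·ΣR_partial = 342.8 K − (22.54)(1.830) = 301.6 K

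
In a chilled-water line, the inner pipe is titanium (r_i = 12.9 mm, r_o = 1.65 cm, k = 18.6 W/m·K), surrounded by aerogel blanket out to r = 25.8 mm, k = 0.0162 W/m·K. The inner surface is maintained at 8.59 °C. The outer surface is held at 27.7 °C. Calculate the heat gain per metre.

Q' = 4.35 W/m

Treat each layer as a resistance in series:
  R'_titanium = ln(0.0165/0.0129)/(2πk) = 0.2461/(2π·18.6) = 0.002106 m·K/W
  R'_aerogel blanket = ln(0.0258/0.0165)/(2πk) = 0.4470/(2π·0.0162) = 4.392 m·K/W
ΣR = 0.002106 + 4.392 = 4.394 m·K/W
Q' = ΔT/ΣR = (8.59 °C − 27.7 °C)/4.394 = -4.35 W/m
(Negative Q' ⇒ heat flows inward; heat gain = 4.35 W/m.)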